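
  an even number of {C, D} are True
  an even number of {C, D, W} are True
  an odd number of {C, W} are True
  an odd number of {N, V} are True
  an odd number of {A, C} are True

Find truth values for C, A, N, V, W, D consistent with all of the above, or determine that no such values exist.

C=T; A=F; N=F; V=T; W=F; D=T

{C, D}: 2 true → even ✓
{C, D, W}: 2 true → even ✓
{C, W}: 1 true → odd ✓
{N, V}: 1 true → odd ✓
{A, C}: 1 true → odd ✓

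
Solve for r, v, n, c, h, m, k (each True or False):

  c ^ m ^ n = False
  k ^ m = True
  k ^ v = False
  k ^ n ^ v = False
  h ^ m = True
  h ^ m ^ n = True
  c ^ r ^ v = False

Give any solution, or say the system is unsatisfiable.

r=T, v=F, n=F, c=T, h=F, m=T, k=F

c ^ m ^ n = T ^ T ^ F = False ✓
k ^ m = F ^ T = True ✓
k ^ v = F ^ F = False ✓
k ^ n ^ v = F ^ F ^ F = False ✓
h ^ m = F ^ T = True ✓
h ^ m ^ n = F ^ T ^ F = True ✓
c ^ r ^ v = T ^ T ^ F = False ✓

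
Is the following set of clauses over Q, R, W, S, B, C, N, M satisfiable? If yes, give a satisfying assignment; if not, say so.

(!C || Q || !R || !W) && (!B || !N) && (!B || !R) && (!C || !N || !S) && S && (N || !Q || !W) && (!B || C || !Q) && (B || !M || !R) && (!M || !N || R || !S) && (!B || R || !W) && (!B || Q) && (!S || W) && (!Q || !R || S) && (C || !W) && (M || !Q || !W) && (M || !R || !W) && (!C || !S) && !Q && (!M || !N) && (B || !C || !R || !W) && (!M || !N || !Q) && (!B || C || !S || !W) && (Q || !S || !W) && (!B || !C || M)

The formula is unsatisfiable.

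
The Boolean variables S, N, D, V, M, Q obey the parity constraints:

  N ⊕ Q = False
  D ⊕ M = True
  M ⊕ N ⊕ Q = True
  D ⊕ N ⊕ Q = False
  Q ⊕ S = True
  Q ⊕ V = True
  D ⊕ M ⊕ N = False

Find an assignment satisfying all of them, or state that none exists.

S = False, N = True, D = False, V = False, M = True, Q = True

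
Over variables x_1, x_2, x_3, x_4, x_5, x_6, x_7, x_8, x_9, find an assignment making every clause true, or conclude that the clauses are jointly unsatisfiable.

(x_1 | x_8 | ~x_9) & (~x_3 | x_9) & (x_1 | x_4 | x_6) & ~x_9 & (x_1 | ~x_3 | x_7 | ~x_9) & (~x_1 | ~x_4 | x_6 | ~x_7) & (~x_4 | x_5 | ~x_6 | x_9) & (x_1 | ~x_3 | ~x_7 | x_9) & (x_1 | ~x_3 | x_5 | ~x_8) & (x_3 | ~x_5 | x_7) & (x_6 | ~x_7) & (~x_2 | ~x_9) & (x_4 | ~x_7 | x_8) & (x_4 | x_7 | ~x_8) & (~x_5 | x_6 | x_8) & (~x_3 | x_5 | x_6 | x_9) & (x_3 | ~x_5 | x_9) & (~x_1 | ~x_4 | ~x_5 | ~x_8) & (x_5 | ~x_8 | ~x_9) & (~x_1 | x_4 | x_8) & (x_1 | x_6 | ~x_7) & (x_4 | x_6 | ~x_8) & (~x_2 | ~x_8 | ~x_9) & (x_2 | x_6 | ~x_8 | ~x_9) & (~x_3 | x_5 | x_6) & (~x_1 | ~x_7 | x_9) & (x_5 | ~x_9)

x_1: False, x_2: True, x_3: False, x_4: False, x_5: False, x_6: True, x_7: False, x_8: False, x_9: False

Unit clause (~x_9) forces x_9 = False.
In (~x_3 | x_9) only ~x_3 is left, so x_3 = False.
In (x_3 | ~x_5 | x_9) only ~x_5 is left, so x_5 = False.
Set x_1 = False.
Set x_2 = True.
Set x_4 = False.
  then (x_1 | x_4 | x_6) forces x_6 = True.
Set x_7 = False.
  then (x_4 | x_7 | ~x_8) forces x_8 = False.
All clauses satisfied.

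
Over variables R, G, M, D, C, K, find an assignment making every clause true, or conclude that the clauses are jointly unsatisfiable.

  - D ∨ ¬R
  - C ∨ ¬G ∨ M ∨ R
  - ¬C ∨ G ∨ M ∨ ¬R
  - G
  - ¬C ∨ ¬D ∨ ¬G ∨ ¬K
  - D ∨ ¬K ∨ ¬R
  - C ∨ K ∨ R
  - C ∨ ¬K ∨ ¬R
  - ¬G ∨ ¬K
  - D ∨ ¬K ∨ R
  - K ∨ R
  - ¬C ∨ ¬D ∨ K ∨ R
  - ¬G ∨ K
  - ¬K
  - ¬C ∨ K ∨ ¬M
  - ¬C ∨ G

Unsatisfiable — no assignment works.

Case G = True:
  (¬G ∨ ¬K) forces K = False.
  Clause (¬G ∨ K) is falsified — contradiction.
Case G = False:
  Clause (G) is falsified — contradiction.
Both cases fail, so the formula is unsatisfiable.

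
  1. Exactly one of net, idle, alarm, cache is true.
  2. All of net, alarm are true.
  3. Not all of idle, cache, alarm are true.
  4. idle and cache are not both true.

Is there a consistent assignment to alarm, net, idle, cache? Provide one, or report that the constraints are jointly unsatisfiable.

The formula is unsatisfiable.

Case alarm = True:
  (1) with alarm=T forces net = False.
  Constraint (2) is violated (net=F) — contradiction.
Case alarm = False:
  Constraint (2) is violated (alarm=F) — contradiction.
Both cases fail — unsatisfiable.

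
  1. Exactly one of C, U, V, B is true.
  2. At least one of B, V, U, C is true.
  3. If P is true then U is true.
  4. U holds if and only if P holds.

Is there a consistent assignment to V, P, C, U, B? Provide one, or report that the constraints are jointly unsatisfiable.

V = False, P = False, C = True, U = False, B = False

  (1) {C, U, V, B}: 1 true — exactly one ✓
  (2) {B, V, U, C}: 1 true — at least one ✓
  (3) P=F ⇒ U: vacuous ✓
  (4) U=F, P=F — same ✓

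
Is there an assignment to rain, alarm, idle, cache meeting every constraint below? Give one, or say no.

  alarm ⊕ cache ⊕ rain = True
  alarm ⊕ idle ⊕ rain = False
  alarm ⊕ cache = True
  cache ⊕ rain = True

rain=F, alarm=F, idle=F, cache=T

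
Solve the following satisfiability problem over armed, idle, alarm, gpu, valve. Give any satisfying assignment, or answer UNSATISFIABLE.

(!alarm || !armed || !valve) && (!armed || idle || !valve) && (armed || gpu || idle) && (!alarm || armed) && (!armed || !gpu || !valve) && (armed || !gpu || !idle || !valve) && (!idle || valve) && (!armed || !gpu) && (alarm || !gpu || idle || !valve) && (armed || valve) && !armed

Unit clause (!armed) forces armed = False.
In (!alarm || armed) only !alarm is left, so alarm = False.
In (armed || valve) only valve is left, so valve = True.
Try idle = False:
  (armed || gpu || idle) forces gpu = True.
  clause (alarm || !gpu || idle || !valve) is falsified — backtrack.
So idle = True.
  then (armed || !gpu || !idle || !valve) forces gpu = False.
All clauses satisfied.

armed: False; idle: True; alarm: False; gpu: False; valve: True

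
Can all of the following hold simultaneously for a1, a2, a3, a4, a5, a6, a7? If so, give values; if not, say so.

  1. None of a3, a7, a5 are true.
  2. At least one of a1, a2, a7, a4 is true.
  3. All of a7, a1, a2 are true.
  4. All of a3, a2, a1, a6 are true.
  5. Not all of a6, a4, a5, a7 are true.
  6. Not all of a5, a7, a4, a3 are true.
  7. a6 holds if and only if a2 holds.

Unsatisfiable

Case a3 = True:
  Constraint (1) is violated (a3=T) — contradiction.
Case a3 = False:
  Constraint (4) is violated (a3=F) — contradiction.
Both cases fail — unsatisfiable.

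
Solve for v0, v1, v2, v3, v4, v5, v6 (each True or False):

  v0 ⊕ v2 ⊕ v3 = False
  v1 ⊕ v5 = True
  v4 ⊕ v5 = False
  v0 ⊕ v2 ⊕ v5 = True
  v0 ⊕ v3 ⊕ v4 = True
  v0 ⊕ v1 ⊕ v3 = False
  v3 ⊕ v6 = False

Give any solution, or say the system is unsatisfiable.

v0=F; v1=T; v2=T; v3=T; v4=F; v5=F; v6=T

v0 ⊕ v2 ⊕ v3 = F ⊕ T ⊕ T = False ✓
v1 ⊕ v5 = T ⊕ F = True ✓
v4 ⊕ v5 = F ⊕ F = False ✓
v0 ⊕ v2 ⊕ v5 = F ⊕ T ⊕ F = True ✓
v0 ⊕ v3 ⊕ v4 = F ⊕ T ⊕ F = True ✓
v0 ⊕ v1 ⊕ v3 = F ⊕ T ⊕ T = False ✓
v3 ⊕ v6 = T ⊕ T = False ✓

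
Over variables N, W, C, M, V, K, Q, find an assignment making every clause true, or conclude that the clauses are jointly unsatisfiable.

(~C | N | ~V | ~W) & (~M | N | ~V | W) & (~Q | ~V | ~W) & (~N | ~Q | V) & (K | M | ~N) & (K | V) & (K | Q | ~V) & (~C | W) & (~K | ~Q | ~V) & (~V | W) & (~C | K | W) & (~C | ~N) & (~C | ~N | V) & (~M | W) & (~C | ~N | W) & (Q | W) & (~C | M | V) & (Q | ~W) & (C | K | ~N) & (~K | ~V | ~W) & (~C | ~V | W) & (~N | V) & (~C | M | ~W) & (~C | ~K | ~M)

Set N = False.
Set W = True.
  then (Q | ~W) forces Q = True.
  then (~Q | ~V | ~W) forces V = False.
  then (K | V) forces K = True.
Set C = False.
Set M = True.
All clauses satisfied.

N: False, W: True, C: False, M: True, V: False, K: True, Q: True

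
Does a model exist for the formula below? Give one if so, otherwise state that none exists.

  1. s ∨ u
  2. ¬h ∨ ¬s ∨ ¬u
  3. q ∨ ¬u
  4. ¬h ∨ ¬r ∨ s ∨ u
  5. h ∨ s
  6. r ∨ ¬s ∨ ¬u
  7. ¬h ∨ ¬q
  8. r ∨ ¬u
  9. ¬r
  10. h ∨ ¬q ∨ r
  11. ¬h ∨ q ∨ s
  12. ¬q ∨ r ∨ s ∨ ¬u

q = False, s = True, r = False, h = False, u = False

Unit clause (¬r) forces r = False.
In (r ∨ ¬u) only ¬u is left, so u = False.
In (s ∨ u) only s is left, so s = True.
Try q = True:
  (¬h ∨ ¬q) forces h = False.
  clause (h ∨ ¬q ∨ r) is falsified — backtrack.
So q = False.
Set h = False.
All clauses satisfied.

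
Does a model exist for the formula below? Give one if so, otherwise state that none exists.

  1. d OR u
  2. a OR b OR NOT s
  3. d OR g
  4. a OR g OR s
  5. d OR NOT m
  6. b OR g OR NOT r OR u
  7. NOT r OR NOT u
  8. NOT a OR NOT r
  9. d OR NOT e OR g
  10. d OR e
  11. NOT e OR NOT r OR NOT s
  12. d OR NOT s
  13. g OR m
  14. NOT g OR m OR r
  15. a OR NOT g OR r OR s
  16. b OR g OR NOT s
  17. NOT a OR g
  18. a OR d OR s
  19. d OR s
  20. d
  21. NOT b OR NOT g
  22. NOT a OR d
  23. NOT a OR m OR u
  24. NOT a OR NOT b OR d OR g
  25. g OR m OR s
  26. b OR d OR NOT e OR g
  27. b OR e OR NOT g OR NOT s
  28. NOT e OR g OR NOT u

b: False, u: True, m: True, a: True, d: True, g: True, e: False, s: False, r: False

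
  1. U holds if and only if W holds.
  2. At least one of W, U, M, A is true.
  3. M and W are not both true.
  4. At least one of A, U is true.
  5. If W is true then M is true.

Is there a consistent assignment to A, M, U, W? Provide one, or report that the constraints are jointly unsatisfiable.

A = True, M = True, U = False, W = False

  (1) U=F, W=F — same ✓
  (2) {W, U, M, A}: 2 true — at least one ✓
  (3) M=T, W=F — not both ✓
  (4) {A, U}: 1 true — at least one ✓
  (5) W=F ⇒ M: vacuous ✓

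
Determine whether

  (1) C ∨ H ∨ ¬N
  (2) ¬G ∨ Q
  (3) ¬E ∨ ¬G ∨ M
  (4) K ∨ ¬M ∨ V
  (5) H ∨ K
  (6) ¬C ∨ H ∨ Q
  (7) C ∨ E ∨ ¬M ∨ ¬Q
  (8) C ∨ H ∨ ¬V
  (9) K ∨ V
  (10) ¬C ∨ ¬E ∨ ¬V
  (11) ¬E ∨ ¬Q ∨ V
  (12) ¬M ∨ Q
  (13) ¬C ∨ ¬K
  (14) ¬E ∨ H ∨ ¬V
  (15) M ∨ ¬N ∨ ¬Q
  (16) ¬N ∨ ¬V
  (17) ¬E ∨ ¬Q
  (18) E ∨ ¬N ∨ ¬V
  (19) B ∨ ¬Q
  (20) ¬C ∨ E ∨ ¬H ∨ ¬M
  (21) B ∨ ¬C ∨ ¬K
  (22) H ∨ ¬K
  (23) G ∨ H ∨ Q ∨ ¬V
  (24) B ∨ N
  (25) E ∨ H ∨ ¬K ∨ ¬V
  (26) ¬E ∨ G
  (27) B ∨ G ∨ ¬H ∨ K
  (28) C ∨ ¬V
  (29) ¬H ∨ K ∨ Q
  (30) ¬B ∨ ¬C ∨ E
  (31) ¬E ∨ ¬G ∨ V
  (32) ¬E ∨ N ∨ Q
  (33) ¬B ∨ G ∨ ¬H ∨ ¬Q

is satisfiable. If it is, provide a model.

M = False, B = True, C = False, E = False, Q = True, H = True, N = False, G = True, K = True, V = False

Set M = False.
Set B = True.
Try C = True:
  (¬C ∨ ¬K) forces K = False.
  (H ∨ K) forces H = True.
  (K ∨ V) forces V = True.
  (¬C ∨ ¬E ∨ ¬V) forces E = False.
  clause (¬B ∨ ¬C ∨ E) is falsified — backtrack.
So C = False.
  then (C ∨ ¬V) forces V = False.
  then (K ∨ V) forces K = True.
  then (H ∨ ¬K) forces H = True.
Set E = False.
Set Q = True.
  then (M ∨ ¬N ∨ ¬Q) forces N = False.
  then (¬B ∨ G ∨ ¬H ∨ ¬Q) forces G = True.
All clauses satisfied.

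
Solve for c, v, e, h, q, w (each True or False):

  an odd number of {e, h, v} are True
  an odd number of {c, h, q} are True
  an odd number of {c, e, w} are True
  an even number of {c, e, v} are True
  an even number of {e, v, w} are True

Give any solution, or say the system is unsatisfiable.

c = False; v = True; e = True; h = True; q = False; w = False

{e, h, v}: 3 true → odd ✓
{c, h, q}: 1 true → odd ✓
{c, e, w}: 1 true → odd ✓
{c, e, v}: 2 true → even ✓
{e, v, w}: 2 true → even ✓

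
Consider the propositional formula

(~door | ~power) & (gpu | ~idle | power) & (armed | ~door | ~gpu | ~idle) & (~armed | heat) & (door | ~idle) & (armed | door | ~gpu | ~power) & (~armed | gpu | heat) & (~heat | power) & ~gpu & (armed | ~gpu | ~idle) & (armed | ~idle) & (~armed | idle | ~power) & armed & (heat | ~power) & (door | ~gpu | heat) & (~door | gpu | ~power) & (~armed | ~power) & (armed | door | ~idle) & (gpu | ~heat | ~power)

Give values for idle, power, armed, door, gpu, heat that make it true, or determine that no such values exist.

Case armed = True:
  (~armed | heat) forces heat = True.
  (~heat | power) forces power = True.
  Clause (~armed | ~power) is falsified — contradiction.
Case armed = False:
  Clause (armed) is falsified — contradiction.
Both cases fail, so the formula is unsatisfiable.

Unsatisfiable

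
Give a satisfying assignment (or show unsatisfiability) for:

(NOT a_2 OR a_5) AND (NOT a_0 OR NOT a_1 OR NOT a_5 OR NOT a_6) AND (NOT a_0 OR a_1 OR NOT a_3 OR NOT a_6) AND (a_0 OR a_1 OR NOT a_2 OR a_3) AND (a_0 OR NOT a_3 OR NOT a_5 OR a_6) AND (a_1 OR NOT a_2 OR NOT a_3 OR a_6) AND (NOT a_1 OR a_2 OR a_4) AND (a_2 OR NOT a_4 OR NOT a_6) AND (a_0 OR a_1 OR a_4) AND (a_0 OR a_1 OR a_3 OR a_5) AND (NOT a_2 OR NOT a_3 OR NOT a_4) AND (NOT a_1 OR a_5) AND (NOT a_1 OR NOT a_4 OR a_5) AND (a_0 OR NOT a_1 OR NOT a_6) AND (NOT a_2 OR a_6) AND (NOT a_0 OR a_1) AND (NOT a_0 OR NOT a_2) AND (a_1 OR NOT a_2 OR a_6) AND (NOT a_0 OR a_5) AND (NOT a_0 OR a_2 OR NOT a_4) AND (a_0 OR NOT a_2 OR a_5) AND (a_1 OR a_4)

a_0=F, a_1=T, a_2=F, a_3=F, a_4=T, a_5=T, a_6=F

Set a_0 = False.
Set a_1 = True.
  then (NOT a_1 OR a_5) forces a_5 = True.
  then (a_0 OR NOT a_1 OR NOT a_6) forces a_6 = False.
  then (NOT a_2 OR a_6) forces a_2 = False.
  then (a_0 OR NOT a_3 OR NOT a_5 OR a_6) forces a_3 = False.
  then (NOT a_1 OR a_2 OR a_4) forces a_4 = True.
All clauses satisfied.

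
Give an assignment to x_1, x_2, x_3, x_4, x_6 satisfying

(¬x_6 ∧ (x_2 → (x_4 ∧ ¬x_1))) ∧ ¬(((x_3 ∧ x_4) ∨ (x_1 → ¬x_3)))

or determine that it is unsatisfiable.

x_1: True; x_2: False; x_3: True; x_4: False; x_6: False

  ¬x_6 ∧ (x_2 → (x_4 ∧ ¬x_1)) = True
    ¬x_6 = True
    x_2 → (x_4 ∧ ¬x_1) = True
      x_4 ∧ ¬x_1 = False
        ¬x_1 = False
  ¬(((x_3 ∧ x_4) ∨ (x_1 → ¬x_3))) = True
    (x_3 ∧ x_4) ∨ (x_1 → ¬x_3) = False
      x_3 ∧ x_4 = False
      x_1 → ¬x_3 = False
        ¬x_3 = False
Both conjuncts True, so the formula holds.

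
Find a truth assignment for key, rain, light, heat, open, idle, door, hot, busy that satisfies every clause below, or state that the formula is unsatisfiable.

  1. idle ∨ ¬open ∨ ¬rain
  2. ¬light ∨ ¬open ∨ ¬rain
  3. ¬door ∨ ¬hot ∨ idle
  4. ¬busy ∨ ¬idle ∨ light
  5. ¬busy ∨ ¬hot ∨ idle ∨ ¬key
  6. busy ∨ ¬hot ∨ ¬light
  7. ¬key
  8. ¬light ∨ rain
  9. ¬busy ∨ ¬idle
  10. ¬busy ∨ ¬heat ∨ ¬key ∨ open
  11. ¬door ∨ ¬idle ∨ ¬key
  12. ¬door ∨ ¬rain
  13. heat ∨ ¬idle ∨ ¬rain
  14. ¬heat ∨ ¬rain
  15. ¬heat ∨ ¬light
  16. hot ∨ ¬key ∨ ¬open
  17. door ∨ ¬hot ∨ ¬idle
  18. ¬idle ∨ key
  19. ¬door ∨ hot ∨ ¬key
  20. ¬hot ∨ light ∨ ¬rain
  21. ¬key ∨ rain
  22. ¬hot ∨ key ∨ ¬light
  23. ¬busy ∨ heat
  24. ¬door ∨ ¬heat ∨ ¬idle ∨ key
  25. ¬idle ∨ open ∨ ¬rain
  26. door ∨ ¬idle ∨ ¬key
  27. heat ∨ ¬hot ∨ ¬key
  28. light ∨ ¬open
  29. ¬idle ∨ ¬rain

key=F; rain=F; light=F; heat=T; open=F; idle=F; door=F; hot=F; busy=T

Unit clause (¬key) forces key = False.
In (¬idle ∨ key) only ¬idle is left, so idle = False.
Set rain = False.
  then (¬light ∨ rain) forces light = False.
  then (light ∨ ¬open) forces open = False.
Set heat = True.
Set door = False.
Set hot = False.
Set busy = True.
All clauses satisfied.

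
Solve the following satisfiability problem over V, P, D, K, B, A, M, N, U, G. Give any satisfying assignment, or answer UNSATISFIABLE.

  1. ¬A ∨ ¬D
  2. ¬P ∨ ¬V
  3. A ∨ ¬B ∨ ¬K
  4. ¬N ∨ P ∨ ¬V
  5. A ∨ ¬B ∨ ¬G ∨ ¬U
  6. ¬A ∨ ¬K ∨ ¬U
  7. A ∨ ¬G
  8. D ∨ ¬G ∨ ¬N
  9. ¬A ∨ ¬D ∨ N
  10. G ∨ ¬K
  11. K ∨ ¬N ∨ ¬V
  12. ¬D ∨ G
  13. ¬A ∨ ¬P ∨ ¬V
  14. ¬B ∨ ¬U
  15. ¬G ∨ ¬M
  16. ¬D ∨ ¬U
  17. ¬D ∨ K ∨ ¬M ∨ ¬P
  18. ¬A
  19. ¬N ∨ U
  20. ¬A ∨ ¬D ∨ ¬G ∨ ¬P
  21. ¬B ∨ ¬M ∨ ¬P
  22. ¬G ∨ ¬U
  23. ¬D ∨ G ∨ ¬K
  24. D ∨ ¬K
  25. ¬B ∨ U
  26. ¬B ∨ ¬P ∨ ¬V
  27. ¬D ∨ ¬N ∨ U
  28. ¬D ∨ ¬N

Unit clause (¬A) forces A = False.
In (A ∨ ¬G) only ¬G is left, so G = False.
In (G ∨ ¬K) only ¬K is left, so K = False.
In (¬D ∨ G) only ¬D is left, so D = False.
Set V = False.
Set P = True.
Set B = False.
Set M = True.
Set N = True.
  then (¬N ∨ U) forces U = True.
All clauses satisfied.

V = False, P = True, D = False, K = False, B = False, A = False, M = True, N = True, U = True, G = False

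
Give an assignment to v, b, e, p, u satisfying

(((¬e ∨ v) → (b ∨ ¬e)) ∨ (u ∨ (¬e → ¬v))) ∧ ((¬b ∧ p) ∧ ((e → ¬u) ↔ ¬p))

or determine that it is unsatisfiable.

v = True, b = False, e = True, p = True, u = True

  ((¬e ∨ v) → (b ∨ ¬e)) ∨ (u ∨ (¬e → ¬v)) = True
    (¬e ∨ v) → (b ∨ ¬e) = False
      ¬e ∨ v = True
        ¬e = False
      b ∨ ¬e = False
        ¬e = False
    u ∨ (¬e → ¬v) = True
      ¬e → ¬v = True
        ¬e = False
        ¬v = False
  (¬b ∧ p) ∧ ((e → ¬u) ↔ ¬p) = True
    ¬b ∧ p = True
      ¬b = True
    (e → ¬u) ↔ ¬p = True
      e → ¬u = False
        ¬u = False
      ¬p = False
Both conjuncts True, so the formula holds.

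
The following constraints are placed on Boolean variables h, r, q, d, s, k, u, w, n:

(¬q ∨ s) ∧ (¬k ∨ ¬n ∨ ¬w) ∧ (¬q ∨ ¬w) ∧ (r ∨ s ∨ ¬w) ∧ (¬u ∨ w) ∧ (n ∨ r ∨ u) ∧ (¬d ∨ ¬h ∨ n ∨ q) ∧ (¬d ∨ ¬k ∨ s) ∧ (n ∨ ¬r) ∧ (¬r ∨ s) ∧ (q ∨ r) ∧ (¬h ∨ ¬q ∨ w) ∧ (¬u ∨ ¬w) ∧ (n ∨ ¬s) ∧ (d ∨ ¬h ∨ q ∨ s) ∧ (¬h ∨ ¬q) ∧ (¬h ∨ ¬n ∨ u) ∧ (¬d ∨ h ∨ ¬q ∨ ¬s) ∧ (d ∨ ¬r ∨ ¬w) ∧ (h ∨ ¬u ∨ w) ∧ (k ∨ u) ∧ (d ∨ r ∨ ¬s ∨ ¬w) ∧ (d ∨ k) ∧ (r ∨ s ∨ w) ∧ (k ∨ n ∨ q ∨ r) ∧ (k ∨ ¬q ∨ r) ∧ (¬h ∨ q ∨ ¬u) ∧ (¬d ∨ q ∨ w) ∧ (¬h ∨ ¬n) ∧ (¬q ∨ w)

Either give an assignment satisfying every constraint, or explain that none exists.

h = False; r = True; q = False; d = False; s = True; k = True; u = False; w = False; n = True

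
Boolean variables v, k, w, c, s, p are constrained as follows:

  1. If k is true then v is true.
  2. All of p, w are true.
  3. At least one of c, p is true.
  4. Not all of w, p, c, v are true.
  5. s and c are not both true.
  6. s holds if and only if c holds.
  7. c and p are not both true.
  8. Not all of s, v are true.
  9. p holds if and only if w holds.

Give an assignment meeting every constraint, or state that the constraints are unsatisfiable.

v = False, k = False, w = True, c = False, s = False, p = True

  (1) k=F ⇒ v: vacuous ✓
  (2) {p, w}: all 2 true ✓
  (3) {c, p}: 1 true — at least one ✓
  (4) {w, p, c, v}: 2/4 true — not all ✓
  (5) s=F, c=F — not both ✓
  (6) s=F, c=F — same ✓
  (7) c=F, p=T — not both ✓
  (8) {s, v}: 0/2 true — not all ✓
  (9) p=T, w=T — same ✓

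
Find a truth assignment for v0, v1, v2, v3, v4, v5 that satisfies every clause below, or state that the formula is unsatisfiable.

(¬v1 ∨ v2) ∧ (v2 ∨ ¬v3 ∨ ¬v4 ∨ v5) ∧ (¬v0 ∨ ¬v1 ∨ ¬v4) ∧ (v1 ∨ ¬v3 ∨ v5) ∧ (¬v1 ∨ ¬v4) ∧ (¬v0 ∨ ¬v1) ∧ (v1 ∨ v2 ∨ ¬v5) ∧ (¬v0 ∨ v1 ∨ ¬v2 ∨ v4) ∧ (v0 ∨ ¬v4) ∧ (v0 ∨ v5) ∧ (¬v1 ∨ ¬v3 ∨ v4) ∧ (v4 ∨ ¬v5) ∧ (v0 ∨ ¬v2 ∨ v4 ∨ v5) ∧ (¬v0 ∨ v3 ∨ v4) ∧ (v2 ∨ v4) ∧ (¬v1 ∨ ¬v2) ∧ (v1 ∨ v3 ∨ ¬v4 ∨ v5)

v0 = True; v1 = False; v2 = True; v3 = True; v4 = True; v5 = True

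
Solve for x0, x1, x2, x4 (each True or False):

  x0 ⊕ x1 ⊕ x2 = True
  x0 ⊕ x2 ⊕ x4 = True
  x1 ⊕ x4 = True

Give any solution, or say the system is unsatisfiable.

No satisfying assignment exists.

Adding constraints 1, 2, 3 mod 2: every variable appears an even number of times on the left, so the left side is 0.
But the right sides sum to 1 (mod 2). 0 ≠ 1 — the system is inconsistent.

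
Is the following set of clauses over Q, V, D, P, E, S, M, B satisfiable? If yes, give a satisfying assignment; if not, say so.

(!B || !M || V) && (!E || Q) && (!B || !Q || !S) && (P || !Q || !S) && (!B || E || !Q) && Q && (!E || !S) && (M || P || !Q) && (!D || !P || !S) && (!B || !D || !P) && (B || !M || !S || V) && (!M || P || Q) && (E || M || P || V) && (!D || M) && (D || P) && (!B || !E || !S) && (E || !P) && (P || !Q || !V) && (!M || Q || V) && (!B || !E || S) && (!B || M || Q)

Q = True, V = False, D = True, P = True, E = True, S = False, M = True, B = False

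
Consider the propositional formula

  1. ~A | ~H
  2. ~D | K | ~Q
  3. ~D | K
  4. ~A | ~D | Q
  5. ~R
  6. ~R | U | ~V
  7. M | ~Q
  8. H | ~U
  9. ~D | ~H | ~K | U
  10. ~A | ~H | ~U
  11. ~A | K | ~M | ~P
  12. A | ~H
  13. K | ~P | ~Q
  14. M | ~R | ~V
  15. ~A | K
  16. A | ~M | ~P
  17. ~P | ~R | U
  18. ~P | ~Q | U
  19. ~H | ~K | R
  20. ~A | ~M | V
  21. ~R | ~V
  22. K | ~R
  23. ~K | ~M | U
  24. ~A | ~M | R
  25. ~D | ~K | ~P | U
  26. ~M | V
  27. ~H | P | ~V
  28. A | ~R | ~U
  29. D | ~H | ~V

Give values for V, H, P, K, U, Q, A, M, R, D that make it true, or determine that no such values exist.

Unit clause (~R) forces R = False.
Set V = True.
Try H = True:
  (~A | ~H) forces A = False.
  clause (A | ~H) is falsified — backtrack.
So H = False.
  then (H | ~U) forces U = False.
Set P = True.
  then (~P | ~Q | U) forces Q = False.
Set K = True.
  then (~K | ~M | U) forces M = False.
  then (~D | ~K | ~P | U) forces D = False.
Set A = True.
All clauses satisfied.

V = True, H = False, P = True, K = True, U = False, Q = False, A = True, M = False, R = False, D = False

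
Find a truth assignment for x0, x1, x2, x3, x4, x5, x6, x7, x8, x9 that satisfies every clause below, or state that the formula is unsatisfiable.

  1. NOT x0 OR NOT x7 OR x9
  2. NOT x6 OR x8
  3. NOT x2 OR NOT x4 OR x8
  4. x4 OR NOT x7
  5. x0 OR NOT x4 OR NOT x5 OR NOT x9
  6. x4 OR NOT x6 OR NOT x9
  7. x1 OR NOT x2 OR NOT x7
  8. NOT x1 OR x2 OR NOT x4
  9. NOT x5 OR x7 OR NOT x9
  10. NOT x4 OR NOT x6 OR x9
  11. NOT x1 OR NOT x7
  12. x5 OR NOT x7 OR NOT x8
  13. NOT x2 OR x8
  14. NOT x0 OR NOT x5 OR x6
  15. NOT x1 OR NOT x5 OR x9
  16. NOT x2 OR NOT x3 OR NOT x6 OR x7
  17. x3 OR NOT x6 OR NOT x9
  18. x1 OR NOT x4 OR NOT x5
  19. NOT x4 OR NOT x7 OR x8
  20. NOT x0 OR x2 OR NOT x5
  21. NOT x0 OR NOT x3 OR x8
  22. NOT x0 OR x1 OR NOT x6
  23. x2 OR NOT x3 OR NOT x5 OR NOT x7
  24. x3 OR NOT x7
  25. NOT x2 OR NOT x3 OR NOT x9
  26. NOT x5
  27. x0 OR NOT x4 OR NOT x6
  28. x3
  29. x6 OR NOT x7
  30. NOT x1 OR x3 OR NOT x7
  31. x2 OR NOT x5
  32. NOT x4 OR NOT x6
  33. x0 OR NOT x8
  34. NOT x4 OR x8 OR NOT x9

x0 = True, x1 = True, x2 = False, x3 = True, x4 = False, x5 = False, x6 = False, x7 = False, x8 = True, x9 = True

Unit clause (NOT x5) forces x5 = False.
Unit clause (x3) forces x3 = True.
Set x0 = True.
  then (NOT x0 OR NOT x3 OR x8) forces x8 = True.
  then (x5 OR NOT x7 OR NOT x8) forces x7 = False.
Set x1 = True.
Set x2 = False.
  then (NOT x1 OR x2 OR NOT x4) forces x4 = False.
Set x6 = False.
Set x9 = True.
All clauses satisfied.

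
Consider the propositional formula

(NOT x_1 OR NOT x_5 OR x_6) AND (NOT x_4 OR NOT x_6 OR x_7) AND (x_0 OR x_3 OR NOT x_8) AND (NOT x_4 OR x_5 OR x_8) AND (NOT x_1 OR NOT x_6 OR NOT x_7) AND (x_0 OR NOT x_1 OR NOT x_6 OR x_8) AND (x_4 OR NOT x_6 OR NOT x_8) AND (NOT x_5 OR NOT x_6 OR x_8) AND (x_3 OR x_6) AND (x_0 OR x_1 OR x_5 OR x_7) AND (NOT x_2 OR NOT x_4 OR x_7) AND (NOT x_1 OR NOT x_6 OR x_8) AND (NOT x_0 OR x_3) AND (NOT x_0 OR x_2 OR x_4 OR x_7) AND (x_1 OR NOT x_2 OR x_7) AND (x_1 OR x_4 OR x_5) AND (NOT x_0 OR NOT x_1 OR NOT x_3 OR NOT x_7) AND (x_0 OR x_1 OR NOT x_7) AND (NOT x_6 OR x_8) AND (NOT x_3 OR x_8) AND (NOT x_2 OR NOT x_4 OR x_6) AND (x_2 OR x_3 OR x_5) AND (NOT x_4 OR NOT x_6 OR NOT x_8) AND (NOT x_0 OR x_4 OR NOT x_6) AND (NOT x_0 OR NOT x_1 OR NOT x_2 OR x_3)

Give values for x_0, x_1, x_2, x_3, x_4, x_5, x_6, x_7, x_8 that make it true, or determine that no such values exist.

Set x_0 = False.
Set x_1 = True.
Set x_2 = False.
Try x_3 = False:
  (x_0 OR x_3 OR NOT x_8) forces x_8 = False.
  (x_0 OR NOT x_1 OR NOT x_6 OR x_8) forces x_6 = False.
  clause (x_3 OR x_6) is falsified — backtrack.
So x_3 = True.
  then (NOT x_3 OR x_8) forces x_8 = True.
Set x_4 = False.
  then (x_4 OR NOT x_6 OR NOT x_8) forces x_6 = False.
  then (NOT x_1 OR NOT x_5 OR x_6) forces x_5 = False.
Set x_7 = True.
All clauses satisfied.

x_0: False, x_1: True, x_2: False, x_3: True, x_4: False, x_5: False, x_6: False, x_7: True, x_8: True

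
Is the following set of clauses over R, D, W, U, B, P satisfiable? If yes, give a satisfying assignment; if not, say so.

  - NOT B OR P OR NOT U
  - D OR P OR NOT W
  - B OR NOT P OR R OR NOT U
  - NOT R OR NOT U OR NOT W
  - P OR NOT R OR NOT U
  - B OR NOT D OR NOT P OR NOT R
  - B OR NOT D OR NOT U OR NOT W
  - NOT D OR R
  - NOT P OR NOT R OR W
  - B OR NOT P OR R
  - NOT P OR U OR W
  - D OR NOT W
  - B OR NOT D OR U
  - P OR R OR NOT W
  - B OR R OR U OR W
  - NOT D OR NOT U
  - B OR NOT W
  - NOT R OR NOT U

R=T, D=F, W=F, U=F, B=T, P=F

Set R = True.
  then (NOT R OR NOT U) forces U = False.
Set D = False.
  then (D OR NOT W) forces W = False.
  then (NOT P OR NOT R OR W) forces P = False.
Set B = True.
All clauses satisfied.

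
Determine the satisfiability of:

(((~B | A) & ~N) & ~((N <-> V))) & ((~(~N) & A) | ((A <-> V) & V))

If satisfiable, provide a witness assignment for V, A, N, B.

V: True; A: True; N: False; B: True

  ((~B | A) & ~N) & ~((N <-> V)) = True
    (~B | A) & ~N = True
      ~B | A = True
        ~B = False
      ~N = True
    ~((N <-> V)) = True
      N <-> V = False
  (~(~N) & A) | ((A <-> V) & V) = True
    ~(~N) & A = False
      ~(~N) = False
        ~N = True
    (A <-> V) & V = True
      A <-> V = True
Both conjuncts True, so the formula holds.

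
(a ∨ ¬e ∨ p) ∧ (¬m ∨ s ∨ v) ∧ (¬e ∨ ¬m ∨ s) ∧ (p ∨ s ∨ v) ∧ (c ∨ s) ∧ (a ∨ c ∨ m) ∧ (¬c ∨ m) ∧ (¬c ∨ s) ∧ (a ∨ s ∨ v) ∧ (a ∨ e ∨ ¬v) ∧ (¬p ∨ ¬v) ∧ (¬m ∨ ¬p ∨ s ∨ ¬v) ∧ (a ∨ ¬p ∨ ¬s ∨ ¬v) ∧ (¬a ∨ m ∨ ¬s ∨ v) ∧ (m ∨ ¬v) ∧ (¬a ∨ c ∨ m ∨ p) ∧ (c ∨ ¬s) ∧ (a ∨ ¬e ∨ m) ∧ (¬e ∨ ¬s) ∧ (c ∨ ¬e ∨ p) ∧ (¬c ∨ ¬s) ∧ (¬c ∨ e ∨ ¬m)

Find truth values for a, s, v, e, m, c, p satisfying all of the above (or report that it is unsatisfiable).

Case s = True:
  (c ∨ ¬s) forces c = True.
  Clause (¬c ∨ ¬s) is falsified — contradiction.
Case s = False:
  (c ∨ s) forces c = True.
  Clause (¬c ∨ s) is falsified — contradiction.
Both cases fail, so the formula is unsatisfiable.

Unsatisfiable — no assignment works.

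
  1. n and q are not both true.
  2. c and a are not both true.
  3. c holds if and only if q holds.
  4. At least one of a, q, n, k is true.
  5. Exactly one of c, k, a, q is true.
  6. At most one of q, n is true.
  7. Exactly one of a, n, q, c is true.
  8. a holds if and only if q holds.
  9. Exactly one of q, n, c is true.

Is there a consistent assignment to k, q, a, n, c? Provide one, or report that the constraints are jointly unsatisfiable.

k = True, q = False, a = False, n = True, c = False

  (1) n=T, q=F — not both ✓
  (2) c=F, a=F — not both ✓
  (3) c=F, q=F — same ✓
  (4) {a, q, n, k}: 2 true — at least one ✓
  (5) {c, k, a, q}: 1 true — exactly one ✓
  (6) {q, n}: 1 true — at most one ✓
  (7) {a, n, q, c}: 1 true — exactly one ✓
  (8) a=F, q=F — same ✓
  (9) {q, n, c}: 1 true — exactly one ✓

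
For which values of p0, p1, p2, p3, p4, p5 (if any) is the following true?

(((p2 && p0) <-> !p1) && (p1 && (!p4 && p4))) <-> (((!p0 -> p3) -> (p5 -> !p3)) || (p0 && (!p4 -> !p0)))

p0 = True, p1 = True, p2 = True, p3 = True, p4 = False, p5 = True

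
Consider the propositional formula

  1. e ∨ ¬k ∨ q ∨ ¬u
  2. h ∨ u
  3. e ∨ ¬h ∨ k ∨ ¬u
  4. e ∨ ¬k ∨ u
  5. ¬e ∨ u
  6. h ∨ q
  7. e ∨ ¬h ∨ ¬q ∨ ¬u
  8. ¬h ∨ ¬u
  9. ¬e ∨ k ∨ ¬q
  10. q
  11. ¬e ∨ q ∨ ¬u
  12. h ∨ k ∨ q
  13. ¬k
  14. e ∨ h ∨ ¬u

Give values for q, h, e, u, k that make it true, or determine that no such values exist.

q=T; h=T; e=F; u=F; k=F

Unit clause (q) forces q = True.
Unit clause (¬k) forces k = False.
In (¬e ∨ k ∨ ¬q) only ¬e is left, so e = False.
Set h = True.
  then (e ∨ ¬h ∨ k ∨ ¬u) forces u = False.
All clauses satisfied.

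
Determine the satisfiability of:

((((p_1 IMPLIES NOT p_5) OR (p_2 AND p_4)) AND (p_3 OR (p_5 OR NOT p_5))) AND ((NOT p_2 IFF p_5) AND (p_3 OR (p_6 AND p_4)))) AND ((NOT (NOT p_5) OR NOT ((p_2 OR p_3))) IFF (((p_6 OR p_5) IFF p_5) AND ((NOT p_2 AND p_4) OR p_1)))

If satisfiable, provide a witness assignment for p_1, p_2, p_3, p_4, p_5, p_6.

p_1=T; p_2=T; p_3=T; p_4=T; p_5=F; p_6=T

  (((p_1 IMPLIES NOT p_5) OR (p_2 AND p_4)) AND (p_3 OR (p_5 OR NOT p_5))) AND ((NOT p_2 IFF p_5) AND (p_3 OR (p_6 AND p_4))) = True
    ((p_1 IMPLIES NOT p_5) OR (p_2 AND p_4)) AND (p_3 OR (p_5 OR NOT p_5)) = True
      (p_1 IMPLIES NOT p_5) OR (p_2 AND p_4) = True
        p_1 IMPLIES NOT p_5 = True
          NOT p_5 = True
        p_2 AND p_4 = True
      p_3 OR (p_5 OR NOT p_5) = True
        p_5 OR NOT p_5 = True
          NOT p_5 = True
    (NOT p_2 IFF p_5) AND (p_3 OR (p_6 AND p_4)) = True
      NOT p_2 IFF p_5 = True
        NOT p_2 = False
      p_3 OR (p_6 AND p_4) = True
        p_6 AND p_4 = True
  (NOT (NOT p_5) OR NOT ((p_2 OR p_3))) IFF (((p_6 OR p_5) IFF p_5) AND ((NOT p_2 AND p_4) OR p_1)) = True
    NOT (NOT p_5) OR NOT ((p_2 OR p_3)) = False
      NOT (NOT p_5) = False
        NOT p_5 = True
      NOT ((p_2 OR p_3)) = False
        p_2 OR p_3 = True
    ((p_6 OR p_5) IFF p_5) AND ((NOT p_2 AND p_4) OR p_1) = False
      (p_6 OR p_5) IFF p_5 = False
        p_6 OR p_5 = True
      (NOT p_2 AND p_4) OR p_1 = True
        NOT p_2 AND p_4 = False
          NOT p_2 = False
Both conjuncts True, so the formula holds.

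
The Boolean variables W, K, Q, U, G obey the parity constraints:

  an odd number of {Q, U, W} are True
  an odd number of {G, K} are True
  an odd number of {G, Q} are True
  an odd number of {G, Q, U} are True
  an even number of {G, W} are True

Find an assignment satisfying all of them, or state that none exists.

W = True, K = False, Q = False, U = False, G = True

{Q, U, W}: 1 true → odd ✓
{G, K}: 1 true → odd ✓
{G, Q}: 1 true → odd ✓
{G, Q, U}: 1 true → odd ✓
{G, W}: 2 true → even ✓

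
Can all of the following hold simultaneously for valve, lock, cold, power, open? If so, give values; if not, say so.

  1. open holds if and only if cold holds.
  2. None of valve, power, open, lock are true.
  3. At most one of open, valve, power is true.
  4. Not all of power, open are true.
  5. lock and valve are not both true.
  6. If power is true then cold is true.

valve = False, lock = False, cold = False, power = False, open = False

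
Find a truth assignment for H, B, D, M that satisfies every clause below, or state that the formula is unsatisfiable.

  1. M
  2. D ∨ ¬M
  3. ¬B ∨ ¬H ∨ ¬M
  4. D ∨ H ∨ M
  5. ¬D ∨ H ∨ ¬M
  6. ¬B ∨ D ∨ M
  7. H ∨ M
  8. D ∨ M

H: True, B: False, D: True, M: True

Unit clause (M) forces M = True.
In (D ∨ ¬M) only D is left, so D = True.
In (¬D ∨ H ∨ ¬M) only H is left, so H = True.
In (¬B ∨ ¬H ∨ ¬M) only ¬B is left, so B = False.
Check each clause:
  (M): M holds.
  (D ∨ ¬M): D holds.
  (¬B ∨ ¬H ∨ ¬M): ¬B holds.
  (D ∨ H ∨ M): D holds.
  (¬D ∨ H ∨ ¬M): H holds.
  (¬B ∨ D ∨ M): ¬B holds.
  (H ∨ M): H holds.
  (D ∨ M): D holds.
All clauses satisfied.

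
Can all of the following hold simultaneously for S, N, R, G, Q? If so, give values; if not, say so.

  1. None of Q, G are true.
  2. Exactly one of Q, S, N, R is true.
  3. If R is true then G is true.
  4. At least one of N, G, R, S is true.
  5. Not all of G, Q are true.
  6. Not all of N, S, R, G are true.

S = False, N = True, R = False, G = False, Q = False

  (1) {Q, G}: 0 true — none ✓
  (2) {Q, S, N, R}: 1 true — exactly one ✓
  (3) R=F ⇒ G: vacuous ✓
  (4) {N, G, R, S}: 1 true — at least one ✓
  (5) {G, Q}: 0/2 true — not all ✓
  (6) {N, S, R, G}: 1/4 true — not all ✓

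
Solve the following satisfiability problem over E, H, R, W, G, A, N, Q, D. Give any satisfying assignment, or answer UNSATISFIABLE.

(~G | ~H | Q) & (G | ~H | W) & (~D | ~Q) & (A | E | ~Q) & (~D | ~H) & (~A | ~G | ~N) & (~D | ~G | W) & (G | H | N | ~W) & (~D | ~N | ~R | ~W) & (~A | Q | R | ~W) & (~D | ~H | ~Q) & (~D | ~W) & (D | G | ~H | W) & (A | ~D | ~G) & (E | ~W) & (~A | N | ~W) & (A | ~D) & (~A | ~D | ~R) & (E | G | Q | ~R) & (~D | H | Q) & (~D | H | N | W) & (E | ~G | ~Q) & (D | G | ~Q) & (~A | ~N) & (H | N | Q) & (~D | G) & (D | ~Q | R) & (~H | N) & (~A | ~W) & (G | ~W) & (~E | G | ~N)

Set E = True.
Set H = False.
Set R = True.
Set W = True.
  then (~D | ~W) forces D = False.
  then (~A | ~W) forces A = False.
  then (G | ~W) forces G = True.
Set N = True.
Set Q = True.
All clauses satisfied.

E: True, H: False, R: True, W: True, G: True, A: False, N: True, Q: True, D: False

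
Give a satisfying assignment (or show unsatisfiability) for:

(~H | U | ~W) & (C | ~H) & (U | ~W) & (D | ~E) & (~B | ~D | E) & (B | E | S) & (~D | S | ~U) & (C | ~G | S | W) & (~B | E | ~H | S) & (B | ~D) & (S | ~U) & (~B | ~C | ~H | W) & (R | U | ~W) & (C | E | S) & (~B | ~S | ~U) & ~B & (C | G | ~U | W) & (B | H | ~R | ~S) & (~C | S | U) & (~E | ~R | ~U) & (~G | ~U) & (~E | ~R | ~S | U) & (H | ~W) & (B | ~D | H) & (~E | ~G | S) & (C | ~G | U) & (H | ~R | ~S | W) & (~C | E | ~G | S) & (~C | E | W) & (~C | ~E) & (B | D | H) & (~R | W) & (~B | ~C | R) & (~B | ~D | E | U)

R = False, S = True, E = False, U = True, B = False, W = True, D = False, G = False, H = True, C = True

Unit clause (~B) forces B = False.
In (B | ~D) only ~D is left, so D = False.
In (B | D | H) only H is left, so H = True.
In (C | ~H) only C is left, so C = True.
In (D | ~E) only ~E is left, so E = False.
In (B | E | S) only S is left, so S = True.
In (~C | E | W) only W is left, so W = True.
In (~H | U | ~W) only U is left, so U = True.
In (~G | ~U) only ~G is left, so G = False.
Set R = False.
All clauses satisfied.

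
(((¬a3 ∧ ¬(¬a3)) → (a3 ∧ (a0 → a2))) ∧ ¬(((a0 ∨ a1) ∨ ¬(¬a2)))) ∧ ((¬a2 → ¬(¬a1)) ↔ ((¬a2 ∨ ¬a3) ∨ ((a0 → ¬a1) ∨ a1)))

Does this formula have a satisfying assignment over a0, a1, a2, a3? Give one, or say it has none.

Unsatisfiable

Case a2 = True: the conjunct ¬(((a0 ∨ a1) ∨ ¬(¬a2))) becomes ¬(((a0 ∨ a1) ∨ True)) = False.
Case a2 = False: the formula simplifies to (((¬a3 ∧ ¬(¬a3)) → (a3 ∧ ¬a0)) ∧ ¬((a0 ∨ a1))) ∧ ¬(¬a1).
  a1 = True: the conjunct ¬((a0 ∨ a1)) becomes ¬((a0 ∨ True)) = False.
  a1 = False: the conjunct ¬(¬a1) becomes ¬(¬False) = False.
Both cases fail — unsatisfiable.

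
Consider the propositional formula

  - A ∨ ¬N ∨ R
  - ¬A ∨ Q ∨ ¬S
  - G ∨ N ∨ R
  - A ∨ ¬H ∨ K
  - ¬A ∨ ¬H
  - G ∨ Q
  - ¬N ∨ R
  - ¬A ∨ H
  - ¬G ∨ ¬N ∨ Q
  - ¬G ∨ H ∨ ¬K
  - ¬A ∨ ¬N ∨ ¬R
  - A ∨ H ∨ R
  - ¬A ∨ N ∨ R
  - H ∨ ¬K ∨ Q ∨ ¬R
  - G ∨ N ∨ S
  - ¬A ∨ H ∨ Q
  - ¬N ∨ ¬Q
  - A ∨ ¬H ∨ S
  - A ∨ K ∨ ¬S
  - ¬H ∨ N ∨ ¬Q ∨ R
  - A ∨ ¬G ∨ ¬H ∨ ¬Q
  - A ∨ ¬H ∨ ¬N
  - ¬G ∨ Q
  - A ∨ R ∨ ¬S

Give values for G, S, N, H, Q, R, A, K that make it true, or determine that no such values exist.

Set G = False.
  then (G ∨ Q) forces Q = True.
  then (¬N ∨ ¬Q) forces N = False.
  then (G ∨ N ∨ R) forces R = True.
  then (G ∨ N ∨ S) forces S = True.
Set H = False.
  then (¬A ∨ H) forces A = False.
  then (A ∨ K ∨ ¬S) forces K = True.
All clauses satisfied.

G: False, S: True, N: False, H: False, Q: True, R: True, A: False, K: True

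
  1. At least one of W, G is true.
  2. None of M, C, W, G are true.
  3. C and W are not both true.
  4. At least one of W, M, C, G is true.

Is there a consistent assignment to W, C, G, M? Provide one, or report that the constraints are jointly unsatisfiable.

Case W = True:
  Constraint (2) is violated (W=T) — contradiction.
Case W = False:
  (1) with W=F forces G = True.
  Constraint (2) is violated (G=T) — contradiction.
Both cases fail — unsatisfiable.

No satisfying assignment exists.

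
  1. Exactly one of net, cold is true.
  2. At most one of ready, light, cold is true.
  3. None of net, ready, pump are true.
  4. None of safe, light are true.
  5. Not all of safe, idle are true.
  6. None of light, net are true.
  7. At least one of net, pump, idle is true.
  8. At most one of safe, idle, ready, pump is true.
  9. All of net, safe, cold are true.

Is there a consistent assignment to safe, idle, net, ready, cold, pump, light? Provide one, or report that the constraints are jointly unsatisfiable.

Unsatisfiable

Case safe = True:
  Constraint (4) is violated (safe=T) — contradiction.
Case safe = False:
  Constraint (9) is violated (safe=F) — contradiction.
Both cases fail — unsatisfiable.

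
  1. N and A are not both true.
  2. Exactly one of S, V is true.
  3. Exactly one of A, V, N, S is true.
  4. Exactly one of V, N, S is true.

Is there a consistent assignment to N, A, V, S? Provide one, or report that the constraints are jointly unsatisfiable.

N=F; A=F; V=F; S=T

  (1) N=F, A=F — not both ✓
  (2) {S, V}: 1 true — exactly one ✓
  (3) {A, V, N, S}: 1 true — exactly one ✓
  (4) {V, N, S}: 1 true — exactly one ✓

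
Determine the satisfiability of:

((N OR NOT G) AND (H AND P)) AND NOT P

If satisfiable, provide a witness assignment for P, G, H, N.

Case P = True: the conjunct NOT P is False.
Case P = False: the conjunct P is False.
Both cases fail — unsatisfiable.

The formula is unsatisfiable.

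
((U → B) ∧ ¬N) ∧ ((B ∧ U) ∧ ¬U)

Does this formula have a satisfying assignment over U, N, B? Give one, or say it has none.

No satisfying assignment exists.

Case U = True: the conjunct ¬U is False.
Case U = False: the conjunct U is False.
Both cases fail — unsatisfiable.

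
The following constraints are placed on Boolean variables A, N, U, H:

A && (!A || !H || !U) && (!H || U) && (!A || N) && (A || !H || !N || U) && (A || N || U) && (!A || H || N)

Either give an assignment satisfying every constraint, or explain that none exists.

Unit clause (A) forces A = True.
In (!A || N) only N is left, so N = True.
Set U = True.
  then (!A || !H || !U) forces H = False.
Check each clause:
  (A): A holds.
  (!A || !H || !U): !H holds.
  (!H || U): !H holds.
  (!A || N): N holds.
  (A || !H || !N || U): A holds.
  (A || N || U): A holds.
  (!A || H || N): N holds.
All clauses satisfied.

A = True, N = True, U = True, H = False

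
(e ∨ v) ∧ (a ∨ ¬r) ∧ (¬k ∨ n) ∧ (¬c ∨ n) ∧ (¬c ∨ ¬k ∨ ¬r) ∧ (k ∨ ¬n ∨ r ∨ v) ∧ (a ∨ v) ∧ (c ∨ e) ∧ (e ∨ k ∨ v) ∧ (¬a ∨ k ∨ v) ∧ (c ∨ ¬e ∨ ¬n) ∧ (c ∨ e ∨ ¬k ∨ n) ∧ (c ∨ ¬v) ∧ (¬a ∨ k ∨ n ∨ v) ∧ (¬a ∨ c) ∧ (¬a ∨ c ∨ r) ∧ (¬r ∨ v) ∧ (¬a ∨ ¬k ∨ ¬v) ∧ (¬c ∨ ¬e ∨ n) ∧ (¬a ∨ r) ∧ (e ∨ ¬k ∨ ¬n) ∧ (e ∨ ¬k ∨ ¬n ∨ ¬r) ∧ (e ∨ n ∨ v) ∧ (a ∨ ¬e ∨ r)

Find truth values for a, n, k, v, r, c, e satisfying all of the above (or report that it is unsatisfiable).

a: False, n: True, k: False, v: True, r: False, c: True, e: False

Set a = False.
  then (a ∨ ¬r) forces r = False.
  then (a ∨ v) forces v = True.
  then (c ∨ ¬v) forces c = True.
  then (a ∨ ¬e ∨ r) forces e = False.
  then (¬c ∨ n) forces n = True.
  then (e ∨ ¬k ∨ ¬n) forces k = False.
All clauses satisfied.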